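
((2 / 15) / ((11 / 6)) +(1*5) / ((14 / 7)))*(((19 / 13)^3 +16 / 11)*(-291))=-9108324153 / 2658370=-3426.28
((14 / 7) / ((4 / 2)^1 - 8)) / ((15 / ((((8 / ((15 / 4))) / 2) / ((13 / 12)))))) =-64 / 2925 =-0.02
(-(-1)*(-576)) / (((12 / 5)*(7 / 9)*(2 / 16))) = -17280 / 7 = -2468.57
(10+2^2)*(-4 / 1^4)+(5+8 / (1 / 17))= 85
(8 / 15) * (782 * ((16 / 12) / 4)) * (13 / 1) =81328 / 45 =1807.29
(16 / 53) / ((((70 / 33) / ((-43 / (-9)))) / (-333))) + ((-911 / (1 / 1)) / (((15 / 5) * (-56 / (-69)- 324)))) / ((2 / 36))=-866691453 / 4136650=-209.52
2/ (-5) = -2/ 5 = -0.40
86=86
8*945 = 7560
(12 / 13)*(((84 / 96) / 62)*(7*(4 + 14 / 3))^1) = 49 / 62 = 0.79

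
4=4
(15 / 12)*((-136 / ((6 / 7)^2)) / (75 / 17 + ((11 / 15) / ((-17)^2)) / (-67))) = -57604925 / 1098312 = -52.45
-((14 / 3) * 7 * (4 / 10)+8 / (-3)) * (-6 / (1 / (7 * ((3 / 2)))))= 3276 / 5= 655.20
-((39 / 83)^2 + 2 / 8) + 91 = 2494623 / 27556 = 90.53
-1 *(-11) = 11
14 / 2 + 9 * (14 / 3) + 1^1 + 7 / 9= 457 / 9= 50.78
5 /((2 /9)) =45 /2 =22.50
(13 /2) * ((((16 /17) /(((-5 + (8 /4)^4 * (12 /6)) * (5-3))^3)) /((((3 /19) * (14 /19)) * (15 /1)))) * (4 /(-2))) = -4693 /105402465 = -0.00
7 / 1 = 7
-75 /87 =-0.86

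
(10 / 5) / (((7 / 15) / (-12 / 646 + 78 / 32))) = 187515 / 18088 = 10.37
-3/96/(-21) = 1/672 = 0.00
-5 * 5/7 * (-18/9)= 50/7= 7.14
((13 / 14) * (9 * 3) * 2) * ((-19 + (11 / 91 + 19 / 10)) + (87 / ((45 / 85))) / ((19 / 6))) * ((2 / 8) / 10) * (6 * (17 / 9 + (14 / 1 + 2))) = 124964037 / 26600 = 4697.90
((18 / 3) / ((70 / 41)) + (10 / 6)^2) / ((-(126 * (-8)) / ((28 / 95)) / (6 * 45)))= 991 / 1995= 0.50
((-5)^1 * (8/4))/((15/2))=-1.33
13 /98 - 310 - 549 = -84169 /98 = -858.87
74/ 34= 37/ 17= 2.18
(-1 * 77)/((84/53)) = -583/12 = -48.58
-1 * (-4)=4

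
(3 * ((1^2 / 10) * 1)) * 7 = 21 / 10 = 2.10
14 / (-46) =-0.30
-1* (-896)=896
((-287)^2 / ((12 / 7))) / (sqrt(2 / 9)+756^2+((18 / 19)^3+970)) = 23294606886106751013 / 277559109789096772004- 27125855204623*sqrt(2) / 555118219578193544008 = 0.08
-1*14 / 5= -14 / 5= -2.80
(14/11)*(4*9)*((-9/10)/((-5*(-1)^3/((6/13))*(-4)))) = 3402/3575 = 0.95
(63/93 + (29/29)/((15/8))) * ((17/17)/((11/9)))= 1689/1705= 0.99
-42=-42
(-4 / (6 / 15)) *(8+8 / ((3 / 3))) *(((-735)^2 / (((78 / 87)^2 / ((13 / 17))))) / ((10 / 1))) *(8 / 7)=-2076933600 / 221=-9397889.59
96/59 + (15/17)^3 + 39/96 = 25233007/9275744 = 2.72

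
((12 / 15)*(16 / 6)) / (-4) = -8 / 15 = -0.53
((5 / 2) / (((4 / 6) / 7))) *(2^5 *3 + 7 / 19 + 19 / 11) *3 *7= 22603455 / 418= 54075.25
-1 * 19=-19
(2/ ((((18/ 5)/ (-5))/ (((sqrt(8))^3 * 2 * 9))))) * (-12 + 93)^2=-5248800 * sqrt(2)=-7422924.15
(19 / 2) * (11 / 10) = 209 / 20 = 10.45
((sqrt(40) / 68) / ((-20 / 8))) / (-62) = sqrt(10) / 5270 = 0.00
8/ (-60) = -2/ 15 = -0.13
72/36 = 2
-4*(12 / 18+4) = -56 / 3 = -18.67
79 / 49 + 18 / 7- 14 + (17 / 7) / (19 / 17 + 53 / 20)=-9.17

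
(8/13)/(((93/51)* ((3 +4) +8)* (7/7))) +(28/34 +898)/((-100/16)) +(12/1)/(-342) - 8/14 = -144.40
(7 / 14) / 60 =1 / 120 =0.01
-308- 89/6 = -1937/6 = -322.83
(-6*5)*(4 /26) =-60 /13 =-4.62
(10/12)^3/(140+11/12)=0.00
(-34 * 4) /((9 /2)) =-272 /9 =-30.22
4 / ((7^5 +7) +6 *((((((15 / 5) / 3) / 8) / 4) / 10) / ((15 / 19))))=3200 / 13451219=0.00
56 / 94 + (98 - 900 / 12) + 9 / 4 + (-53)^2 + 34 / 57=30384599 / 10716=2835.44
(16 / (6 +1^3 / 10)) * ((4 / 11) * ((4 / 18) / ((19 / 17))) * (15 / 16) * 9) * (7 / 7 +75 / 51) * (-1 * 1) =-50400 / 12749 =-3.95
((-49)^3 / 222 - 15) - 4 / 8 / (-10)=-1209679 / 2220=-544.90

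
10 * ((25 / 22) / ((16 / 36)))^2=253125 / 3872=65.37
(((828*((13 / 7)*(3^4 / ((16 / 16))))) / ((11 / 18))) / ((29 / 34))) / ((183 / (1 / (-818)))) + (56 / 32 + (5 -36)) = -6873929361 / 222844468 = -30.85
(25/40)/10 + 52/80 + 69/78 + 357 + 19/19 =373981/1040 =359.60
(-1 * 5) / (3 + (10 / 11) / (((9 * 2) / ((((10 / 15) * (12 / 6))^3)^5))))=-7102708965 / 9630334499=-0.74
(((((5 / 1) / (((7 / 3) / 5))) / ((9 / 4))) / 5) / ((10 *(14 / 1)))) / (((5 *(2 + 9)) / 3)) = 1 / 2695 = 0.00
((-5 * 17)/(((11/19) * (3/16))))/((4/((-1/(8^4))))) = 1615/33792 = 0.05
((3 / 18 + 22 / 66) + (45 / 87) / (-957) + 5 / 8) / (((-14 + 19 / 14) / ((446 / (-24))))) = 129904859 / 78596496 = 1.65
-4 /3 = -1.33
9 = 9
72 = 72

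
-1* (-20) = 20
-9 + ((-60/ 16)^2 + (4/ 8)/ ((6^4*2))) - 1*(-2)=36613/ 5184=7.06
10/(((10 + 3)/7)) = 70/13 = 5.38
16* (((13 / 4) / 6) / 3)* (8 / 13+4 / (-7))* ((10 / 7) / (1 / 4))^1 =320 / 441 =0.73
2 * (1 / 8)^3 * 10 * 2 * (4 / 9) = 5 / 144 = 0.03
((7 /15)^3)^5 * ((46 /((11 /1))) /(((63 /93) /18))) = 1934292203765348 /1605610931396484375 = 0.00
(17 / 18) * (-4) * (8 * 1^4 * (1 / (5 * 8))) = -0.76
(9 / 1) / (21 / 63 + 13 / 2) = 54 / 41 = 1.32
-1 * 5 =-5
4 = 4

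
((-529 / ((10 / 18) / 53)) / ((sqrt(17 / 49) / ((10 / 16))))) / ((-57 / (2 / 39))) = 196259 * sqrt(17) / 16796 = 48.18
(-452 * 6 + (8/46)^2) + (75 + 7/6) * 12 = -951126/529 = -1797.97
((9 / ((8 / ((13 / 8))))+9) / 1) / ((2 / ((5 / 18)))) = 385 / 256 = 1.50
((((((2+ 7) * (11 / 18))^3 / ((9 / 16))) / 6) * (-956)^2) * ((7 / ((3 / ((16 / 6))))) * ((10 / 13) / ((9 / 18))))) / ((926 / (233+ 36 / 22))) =159836950972160 / 1462617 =109281480.37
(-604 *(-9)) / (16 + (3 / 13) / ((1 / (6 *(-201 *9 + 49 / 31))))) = -42129 / 19271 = -2.19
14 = 14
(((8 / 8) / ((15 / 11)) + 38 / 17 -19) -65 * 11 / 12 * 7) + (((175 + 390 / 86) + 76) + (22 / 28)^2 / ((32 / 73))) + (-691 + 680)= -4290749401 / 22924160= -187.17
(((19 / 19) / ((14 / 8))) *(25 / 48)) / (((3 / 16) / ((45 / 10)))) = 50 / 7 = 7.14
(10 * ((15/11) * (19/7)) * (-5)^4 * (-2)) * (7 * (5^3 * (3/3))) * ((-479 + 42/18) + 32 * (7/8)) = 199796875000/11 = 18163352272.73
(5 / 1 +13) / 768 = 3 / 128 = 0.02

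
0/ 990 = 0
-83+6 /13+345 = 3412 /13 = 262.46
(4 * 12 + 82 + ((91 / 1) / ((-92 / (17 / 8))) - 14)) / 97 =83829 / 71392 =1.17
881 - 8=873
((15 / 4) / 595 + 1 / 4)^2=3721 / 56644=0.07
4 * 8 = 32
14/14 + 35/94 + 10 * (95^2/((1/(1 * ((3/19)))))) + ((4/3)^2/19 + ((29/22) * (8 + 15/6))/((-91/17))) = 65504439295/4597164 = 14248.88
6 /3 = 2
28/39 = 0.72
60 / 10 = 6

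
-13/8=-1.62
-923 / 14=-65.93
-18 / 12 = -3 / 2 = -1.50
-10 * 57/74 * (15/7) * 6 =-25650/259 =-99.03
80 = 80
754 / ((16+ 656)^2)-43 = -9708679 / 225792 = -43.00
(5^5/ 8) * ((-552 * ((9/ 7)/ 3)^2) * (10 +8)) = -34931250/ 49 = -712882.65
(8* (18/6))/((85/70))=336/17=19.76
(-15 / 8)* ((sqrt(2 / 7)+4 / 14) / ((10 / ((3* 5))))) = -45* sqrt(14) / 112 - 45 / 56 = -2.31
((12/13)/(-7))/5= -12/455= -0.03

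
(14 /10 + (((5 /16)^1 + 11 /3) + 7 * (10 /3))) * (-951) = -2184447 /80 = -27305.59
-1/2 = -0.50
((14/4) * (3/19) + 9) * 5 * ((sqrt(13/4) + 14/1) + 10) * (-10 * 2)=-435600/19 - 9075 * sqrt(13)/19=-24648.44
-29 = -29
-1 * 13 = -13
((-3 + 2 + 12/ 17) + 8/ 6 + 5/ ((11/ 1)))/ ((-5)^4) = 838/ 350625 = 0.00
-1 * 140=-140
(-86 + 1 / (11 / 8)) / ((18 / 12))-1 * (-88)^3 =22486700 / 33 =681415.15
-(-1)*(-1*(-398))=398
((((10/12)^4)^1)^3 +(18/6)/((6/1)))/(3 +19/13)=17322913309/126253375488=0.14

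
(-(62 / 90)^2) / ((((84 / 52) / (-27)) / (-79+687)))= 7595744 / 1575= 4822.69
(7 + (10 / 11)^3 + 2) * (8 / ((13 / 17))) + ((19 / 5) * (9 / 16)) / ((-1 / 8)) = 14692627 / 173030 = 84.91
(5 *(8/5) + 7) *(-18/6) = -45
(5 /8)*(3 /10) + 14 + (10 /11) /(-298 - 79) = 941209 /66352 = 14.19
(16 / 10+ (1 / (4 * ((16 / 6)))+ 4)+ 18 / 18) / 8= 0.84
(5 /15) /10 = 1 /30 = 0.03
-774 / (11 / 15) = -1055.45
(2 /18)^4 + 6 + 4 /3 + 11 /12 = 216517 /26244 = 8.25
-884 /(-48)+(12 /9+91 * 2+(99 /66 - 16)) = 749 /4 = 187.25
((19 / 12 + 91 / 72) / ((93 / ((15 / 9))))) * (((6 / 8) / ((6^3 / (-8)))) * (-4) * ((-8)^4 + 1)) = 23.23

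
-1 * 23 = -23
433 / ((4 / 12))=1299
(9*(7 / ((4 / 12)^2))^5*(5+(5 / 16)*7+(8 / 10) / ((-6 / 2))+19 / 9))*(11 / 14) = 10141709032917 / 160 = 63385681455.73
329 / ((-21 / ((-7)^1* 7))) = 2303 / 3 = 767.67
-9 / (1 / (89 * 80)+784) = -0.01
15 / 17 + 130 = 2225 / 17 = 130.88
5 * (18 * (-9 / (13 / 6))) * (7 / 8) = -8505 / 26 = -327.12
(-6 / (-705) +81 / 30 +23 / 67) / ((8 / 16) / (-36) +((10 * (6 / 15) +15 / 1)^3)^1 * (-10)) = -3459636 / 77756383345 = -0.00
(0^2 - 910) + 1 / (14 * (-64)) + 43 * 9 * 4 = 571647 / 896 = 638.00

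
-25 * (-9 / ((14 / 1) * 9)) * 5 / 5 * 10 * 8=142.86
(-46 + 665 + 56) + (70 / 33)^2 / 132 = 24258700 / 35937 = 675.03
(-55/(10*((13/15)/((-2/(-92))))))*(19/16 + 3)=-11055/19136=-0.58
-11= -11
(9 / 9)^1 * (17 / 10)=17 / 10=1.70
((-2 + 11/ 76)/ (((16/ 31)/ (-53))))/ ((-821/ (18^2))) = -18764703/ 249584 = -75.18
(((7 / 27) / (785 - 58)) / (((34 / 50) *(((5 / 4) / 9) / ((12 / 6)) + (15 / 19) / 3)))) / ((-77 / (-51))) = 760 / 727727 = 0.00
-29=-29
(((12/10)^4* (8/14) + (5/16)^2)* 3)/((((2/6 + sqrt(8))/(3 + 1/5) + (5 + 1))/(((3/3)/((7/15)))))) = 11363985369/8236802000-116354799* sqrt(2)/823680200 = 1.18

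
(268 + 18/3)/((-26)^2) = 137/338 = 0.41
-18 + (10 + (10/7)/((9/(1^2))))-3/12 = -2039/252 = -8.09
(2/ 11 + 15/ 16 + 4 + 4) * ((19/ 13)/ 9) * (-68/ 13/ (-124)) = 172805/ 2766192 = 0.06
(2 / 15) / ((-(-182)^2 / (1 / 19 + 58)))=-1103 / 4720170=-0.00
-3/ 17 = -0.18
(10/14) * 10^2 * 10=5000/7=714.29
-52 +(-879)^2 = 772589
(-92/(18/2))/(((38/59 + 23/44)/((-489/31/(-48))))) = -2433101/845091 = -2.88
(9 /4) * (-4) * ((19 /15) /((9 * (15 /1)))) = -0.08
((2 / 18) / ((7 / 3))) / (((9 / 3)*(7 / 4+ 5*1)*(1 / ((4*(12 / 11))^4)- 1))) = -262144 / 111169275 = -0.00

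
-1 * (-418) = 418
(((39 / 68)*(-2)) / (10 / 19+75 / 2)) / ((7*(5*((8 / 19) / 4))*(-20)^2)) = -14079 / 687820000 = -0.00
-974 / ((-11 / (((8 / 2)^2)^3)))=362682.18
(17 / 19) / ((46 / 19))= 17 / 46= 0.37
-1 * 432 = -432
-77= -77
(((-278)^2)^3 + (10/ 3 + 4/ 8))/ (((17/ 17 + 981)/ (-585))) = -540075700057500165/ 1964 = -274987627320519.43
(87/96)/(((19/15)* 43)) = 435/26144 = 0.02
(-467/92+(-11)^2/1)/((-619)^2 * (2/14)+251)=24885/11804152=0.00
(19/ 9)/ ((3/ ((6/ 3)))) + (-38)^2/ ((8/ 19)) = 185269/ 54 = 3430.91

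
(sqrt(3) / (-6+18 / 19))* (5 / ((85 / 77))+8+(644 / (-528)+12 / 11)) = -528713* sqrt(3) / 215424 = -4.25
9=9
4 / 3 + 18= 58 / 3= 19.33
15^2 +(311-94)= 442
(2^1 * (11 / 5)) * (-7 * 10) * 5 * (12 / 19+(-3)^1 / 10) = -9702 / 19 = -510.63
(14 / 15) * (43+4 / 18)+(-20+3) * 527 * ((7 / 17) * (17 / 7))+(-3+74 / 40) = -4816697 / 540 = -8919.81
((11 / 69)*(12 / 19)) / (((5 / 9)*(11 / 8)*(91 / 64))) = 18432 / 198835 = 0.09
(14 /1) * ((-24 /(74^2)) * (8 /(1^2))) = -672 /1369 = -0.49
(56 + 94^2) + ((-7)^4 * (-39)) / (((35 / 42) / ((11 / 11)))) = -517374 / 5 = -103474.80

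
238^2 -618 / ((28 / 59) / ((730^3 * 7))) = -3546084406856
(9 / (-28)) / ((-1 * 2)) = 9 / 56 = 0.16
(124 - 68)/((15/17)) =952/15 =63.47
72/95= 0.76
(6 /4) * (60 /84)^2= 75 /98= 0.77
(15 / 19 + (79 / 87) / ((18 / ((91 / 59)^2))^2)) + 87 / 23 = 684812628770867 / 149263543106316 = 4.59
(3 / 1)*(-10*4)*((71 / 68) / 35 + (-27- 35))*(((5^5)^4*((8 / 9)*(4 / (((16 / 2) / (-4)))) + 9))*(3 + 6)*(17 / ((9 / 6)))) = 522438321794782366071.43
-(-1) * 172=172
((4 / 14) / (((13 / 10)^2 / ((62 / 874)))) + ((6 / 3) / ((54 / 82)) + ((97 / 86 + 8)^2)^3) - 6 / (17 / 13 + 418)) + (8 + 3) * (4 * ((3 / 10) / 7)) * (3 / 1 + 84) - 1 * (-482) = 1291612036617770992886868163 / 2230579717351733442240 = 579047.69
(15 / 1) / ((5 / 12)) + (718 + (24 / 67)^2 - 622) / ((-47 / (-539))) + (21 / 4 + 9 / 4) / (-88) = 1138.32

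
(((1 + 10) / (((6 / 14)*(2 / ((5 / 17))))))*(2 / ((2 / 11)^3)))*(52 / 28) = 951665 / 408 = 2332.51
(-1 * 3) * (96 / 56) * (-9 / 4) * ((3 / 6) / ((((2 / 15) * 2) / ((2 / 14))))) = 1215 / 392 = 3.10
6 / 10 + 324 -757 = -2162 / 5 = -432.40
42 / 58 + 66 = 1935 / 29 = 66.72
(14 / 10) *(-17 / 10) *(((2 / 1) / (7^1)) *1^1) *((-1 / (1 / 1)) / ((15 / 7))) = 119 / 375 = 0.32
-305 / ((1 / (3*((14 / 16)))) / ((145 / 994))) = -132675 / 1136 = -116.79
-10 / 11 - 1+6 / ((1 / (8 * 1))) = 507 / 11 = 46.09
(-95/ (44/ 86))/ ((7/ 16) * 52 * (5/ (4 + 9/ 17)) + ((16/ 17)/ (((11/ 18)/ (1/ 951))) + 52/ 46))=-1012646990/ 143135283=-7.07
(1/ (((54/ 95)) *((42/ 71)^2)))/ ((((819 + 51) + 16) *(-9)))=-478895/ 759571344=-0.00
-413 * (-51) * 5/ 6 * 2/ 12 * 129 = 1509515/ 4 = 377378.75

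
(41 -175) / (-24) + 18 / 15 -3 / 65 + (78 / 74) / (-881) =34253363 / 5085132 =6.74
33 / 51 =11 / 17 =0.65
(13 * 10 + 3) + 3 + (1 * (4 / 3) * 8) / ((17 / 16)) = 7448 / 51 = 146.04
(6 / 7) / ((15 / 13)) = 26 / 35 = 0.74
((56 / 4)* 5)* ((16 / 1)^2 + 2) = 18060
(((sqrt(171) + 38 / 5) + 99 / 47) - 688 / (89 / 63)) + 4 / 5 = -9966099 / 20915 + 3*sqrt(19) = -463.43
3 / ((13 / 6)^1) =1.38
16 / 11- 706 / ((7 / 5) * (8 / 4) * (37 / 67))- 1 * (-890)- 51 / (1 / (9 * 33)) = -41914854 / 2849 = -14712.13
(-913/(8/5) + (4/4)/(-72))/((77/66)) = -20543/42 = -489.12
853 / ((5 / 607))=517771 / 5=103554.20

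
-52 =-52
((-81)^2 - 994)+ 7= 5574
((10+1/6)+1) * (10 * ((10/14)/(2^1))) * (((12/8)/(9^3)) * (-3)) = -0.25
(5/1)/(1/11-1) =-11/2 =-5.50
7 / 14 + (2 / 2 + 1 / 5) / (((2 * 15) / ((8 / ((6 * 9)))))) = 683 / 1350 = 0.51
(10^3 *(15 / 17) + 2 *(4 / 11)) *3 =495408 / 187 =2649.24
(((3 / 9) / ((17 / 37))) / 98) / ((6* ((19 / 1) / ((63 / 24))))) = 37 / 217056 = 0.00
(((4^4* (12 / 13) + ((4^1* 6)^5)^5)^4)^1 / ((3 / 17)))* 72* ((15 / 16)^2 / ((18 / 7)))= 4181439631898043877331032009702083796437513980505770731876315493791095277682215585813949247061037010784795252613041528584371340988499350467379200 / 28561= 146403824512378553878751900000000000000000000000000000000000000000000000000000000000000000000000000000000000000000000000000000000000000000000.00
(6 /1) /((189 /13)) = 26 /63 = 0.41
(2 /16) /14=1 /112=0.01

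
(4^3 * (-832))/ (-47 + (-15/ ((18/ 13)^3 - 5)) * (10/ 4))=548773888/ 319607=1717.03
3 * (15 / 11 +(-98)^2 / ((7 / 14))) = 633909 / 11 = 57628.09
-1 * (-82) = 82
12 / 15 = 4 / 5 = 0.80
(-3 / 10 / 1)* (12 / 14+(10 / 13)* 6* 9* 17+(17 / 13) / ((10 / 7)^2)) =-19318893 / 91000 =-212.30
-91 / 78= -1.17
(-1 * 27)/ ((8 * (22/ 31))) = -837/ 176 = -4.76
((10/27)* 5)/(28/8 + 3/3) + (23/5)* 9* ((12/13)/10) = 334306/78975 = 4.23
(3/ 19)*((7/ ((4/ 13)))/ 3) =91/ 76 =1.20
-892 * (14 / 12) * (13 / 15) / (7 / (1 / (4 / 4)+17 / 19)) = -23192 / 95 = -244.13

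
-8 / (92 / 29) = -58 / 23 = -2.52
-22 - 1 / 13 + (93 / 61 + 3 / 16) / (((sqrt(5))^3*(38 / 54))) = -287 / 13 + 45117*sqrt(5) / 463600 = -21.86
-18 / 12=-3 / 2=-1.50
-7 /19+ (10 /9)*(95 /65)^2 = 57943 /28899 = 2.01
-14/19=-0.74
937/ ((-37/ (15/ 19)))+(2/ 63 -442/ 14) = -2282326/ 44289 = -51.53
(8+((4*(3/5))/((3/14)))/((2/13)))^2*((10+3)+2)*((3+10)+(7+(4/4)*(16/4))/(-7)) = 7834368/7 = 1119195.43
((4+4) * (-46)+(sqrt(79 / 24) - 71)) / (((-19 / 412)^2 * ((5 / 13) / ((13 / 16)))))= -787092319 / 1805+1792921 * sqrt(474) / 21660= -434260.07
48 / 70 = 24 / 35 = 0.69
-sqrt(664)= -2 * sqrt(166)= -25.77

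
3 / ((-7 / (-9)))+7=76 / 7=10.86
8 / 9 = 0.89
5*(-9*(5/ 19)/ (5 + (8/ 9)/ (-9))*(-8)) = 145800/ 7543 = 19.33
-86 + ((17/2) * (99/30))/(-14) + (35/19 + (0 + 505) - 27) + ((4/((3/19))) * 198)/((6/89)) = 397913861/5320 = 74795.84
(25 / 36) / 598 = 25 / 21528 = 0.00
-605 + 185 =-420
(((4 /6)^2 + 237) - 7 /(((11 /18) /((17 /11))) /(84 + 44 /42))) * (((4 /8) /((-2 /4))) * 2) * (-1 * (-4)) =11047768 /1089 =10144.87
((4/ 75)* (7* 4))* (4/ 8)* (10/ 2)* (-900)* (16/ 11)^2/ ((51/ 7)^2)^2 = -688414720/ 272863107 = -2.52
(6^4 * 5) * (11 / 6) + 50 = 11930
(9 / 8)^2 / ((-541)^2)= 81 / 18731584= 0.00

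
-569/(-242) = 569/242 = 2.35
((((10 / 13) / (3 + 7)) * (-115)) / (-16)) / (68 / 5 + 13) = 575 / 27664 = 0.02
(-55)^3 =-166375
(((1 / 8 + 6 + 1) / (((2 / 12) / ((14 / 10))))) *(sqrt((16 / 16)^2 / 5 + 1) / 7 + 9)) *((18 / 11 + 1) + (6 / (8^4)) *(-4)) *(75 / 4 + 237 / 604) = 2929076613 *sqrt(30) / 34017280 + 184531826619 / 6803456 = 27594.87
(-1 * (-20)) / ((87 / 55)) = 1100 / 87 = 12.64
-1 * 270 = -270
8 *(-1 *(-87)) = 696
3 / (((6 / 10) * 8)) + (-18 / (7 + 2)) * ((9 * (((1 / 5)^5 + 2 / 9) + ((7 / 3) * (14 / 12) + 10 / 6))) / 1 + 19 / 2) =-2534519 / 25000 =-101.38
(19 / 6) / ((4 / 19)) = 361 / 24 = 15.04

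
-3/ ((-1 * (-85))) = -3/ 85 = -0.04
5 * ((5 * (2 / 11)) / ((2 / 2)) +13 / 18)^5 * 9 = 17578532489215 / 33812979552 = 519.88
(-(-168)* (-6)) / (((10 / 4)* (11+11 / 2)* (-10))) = 672 / 275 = 2.44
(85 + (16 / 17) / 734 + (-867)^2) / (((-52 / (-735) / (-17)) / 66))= -56881831472235 / 4771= -11922412800.72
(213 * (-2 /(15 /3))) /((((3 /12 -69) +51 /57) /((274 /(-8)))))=-43.00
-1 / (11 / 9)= -9 / 11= -0.82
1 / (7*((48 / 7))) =1 / 48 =0.02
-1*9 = -9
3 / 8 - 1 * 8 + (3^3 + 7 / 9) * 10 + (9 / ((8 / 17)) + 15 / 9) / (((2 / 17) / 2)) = 11225 / 18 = 623.61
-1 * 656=-656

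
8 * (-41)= -328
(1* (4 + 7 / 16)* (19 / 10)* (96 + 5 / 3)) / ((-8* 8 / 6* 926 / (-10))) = 395257 / 474112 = 0.83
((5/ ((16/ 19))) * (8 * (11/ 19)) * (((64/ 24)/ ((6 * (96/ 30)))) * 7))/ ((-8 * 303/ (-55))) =105875/ 174528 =0.61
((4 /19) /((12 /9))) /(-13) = -3 /247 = -0.01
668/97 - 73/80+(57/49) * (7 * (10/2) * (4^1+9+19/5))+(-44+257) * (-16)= -21091881/7760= -2718.03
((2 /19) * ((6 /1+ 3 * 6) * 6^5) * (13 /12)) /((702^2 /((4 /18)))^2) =32 /7394647221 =0.00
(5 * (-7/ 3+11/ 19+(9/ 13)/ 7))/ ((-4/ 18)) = 128805/ 3458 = 37.25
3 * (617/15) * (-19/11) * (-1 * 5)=1065.73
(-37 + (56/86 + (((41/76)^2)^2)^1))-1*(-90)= 77088047755/1434573568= 53.74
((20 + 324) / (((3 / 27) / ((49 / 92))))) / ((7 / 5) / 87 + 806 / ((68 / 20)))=280462770 / 40322887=6.96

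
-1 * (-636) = 636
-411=-411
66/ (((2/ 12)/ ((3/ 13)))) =1188/ 13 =91.38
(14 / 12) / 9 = 7 / 54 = 0.13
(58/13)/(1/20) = 1160/13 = 89.23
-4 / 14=-2 / 7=-0.29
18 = 18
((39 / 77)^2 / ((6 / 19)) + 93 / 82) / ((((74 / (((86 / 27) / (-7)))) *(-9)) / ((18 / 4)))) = 753575 / 125920102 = 0.01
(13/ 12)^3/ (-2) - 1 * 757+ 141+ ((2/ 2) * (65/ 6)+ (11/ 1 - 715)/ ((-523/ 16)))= -1056052135/ 1807488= -584.27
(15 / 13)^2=225 / 169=1.33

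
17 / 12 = 1.42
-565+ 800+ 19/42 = 9889/42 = 235.45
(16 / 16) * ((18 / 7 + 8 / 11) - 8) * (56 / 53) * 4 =-11584 / 583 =-19.87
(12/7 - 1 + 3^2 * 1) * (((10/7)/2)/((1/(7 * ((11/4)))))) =935/7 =133.57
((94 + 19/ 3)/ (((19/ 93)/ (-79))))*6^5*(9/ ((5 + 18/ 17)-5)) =-48722600304/ 19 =-2564347384.42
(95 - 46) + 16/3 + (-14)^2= 751/3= 250.33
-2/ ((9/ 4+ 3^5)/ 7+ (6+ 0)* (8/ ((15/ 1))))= -280/ 5353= -0.05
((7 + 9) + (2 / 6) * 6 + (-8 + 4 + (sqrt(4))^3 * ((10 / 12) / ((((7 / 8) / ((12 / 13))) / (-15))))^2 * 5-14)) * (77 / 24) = 26400000 / 1183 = 22316.15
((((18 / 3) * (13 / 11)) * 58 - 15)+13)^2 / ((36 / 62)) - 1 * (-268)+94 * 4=314855378 / 1089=289123.40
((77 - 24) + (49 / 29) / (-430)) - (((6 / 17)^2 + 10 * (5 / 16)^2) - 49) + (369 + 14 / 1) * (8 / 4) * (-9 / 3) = -506751560079 / 230645120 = -2197.11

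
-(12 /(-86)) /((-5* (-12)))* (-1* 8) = -4 /215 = -0.02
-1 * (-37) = 37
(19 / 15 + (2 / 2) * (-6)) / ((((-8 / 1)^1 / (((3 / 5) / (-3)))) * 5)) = -71 / 3000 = -0.02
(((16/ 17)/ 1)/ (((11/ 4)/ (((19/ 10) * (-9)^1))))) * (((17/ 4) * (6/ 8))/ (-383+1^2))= 513/ 10505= 0.05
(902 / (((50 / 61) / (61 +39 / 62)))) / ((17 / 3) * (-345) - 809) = -105119531 / 4284200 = -24.54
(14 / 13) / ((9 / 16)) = 224 / 117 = 1.91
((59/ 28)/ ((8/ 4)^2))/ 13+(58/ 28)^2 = 44145/ 10192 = 4.33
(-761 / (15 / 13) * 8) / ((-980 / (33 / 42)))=108823 / 25725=4.23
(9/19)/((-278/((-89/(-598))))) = -801/3158636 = -0.00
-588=-588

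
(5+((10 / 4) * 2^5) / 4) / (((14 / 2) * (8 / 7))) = 25 / 8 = 3.12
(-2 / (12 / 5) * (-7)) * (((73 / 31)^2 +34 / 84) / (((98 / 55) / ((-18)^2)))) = 594383625 / 94178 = 6311.28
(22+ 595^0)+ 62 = 85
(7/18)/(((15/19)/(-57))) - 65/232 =-296057/10440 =-28.36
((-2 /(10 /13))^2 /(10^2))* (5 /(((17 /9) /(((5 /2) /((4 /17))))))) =1521 /800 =1.90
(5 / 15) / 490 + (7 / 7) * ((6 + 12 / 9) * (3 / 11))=2941 / 1470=2.00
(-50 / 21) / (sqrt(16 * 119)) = -25 * sqrt(119) / 4998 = -0.05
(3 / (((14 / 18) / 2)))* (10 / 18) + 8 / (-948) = 7096 / 1659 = 4.28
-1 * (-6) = 6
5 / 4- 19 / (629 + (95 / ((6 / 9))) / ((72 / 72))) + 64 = 402571 / 6172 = 65.23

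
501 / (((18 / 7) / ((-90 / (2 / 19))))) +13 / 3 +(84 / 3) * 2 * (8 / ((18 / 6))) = -998573 / 6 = -166428.83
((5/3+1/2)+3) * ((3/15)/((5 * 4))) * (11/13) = 341/7800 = 0.04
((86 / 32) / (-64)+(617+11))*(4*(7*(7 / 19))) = 31508421 / 4864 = 6477.88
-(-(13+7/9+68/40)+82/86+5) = 36859/3870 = 9.52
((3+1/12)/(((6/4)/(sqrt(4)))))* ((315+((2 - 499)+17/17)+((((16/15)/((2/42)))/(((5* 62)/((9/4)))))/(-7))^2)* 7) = -28156615459/5405625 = -5208.76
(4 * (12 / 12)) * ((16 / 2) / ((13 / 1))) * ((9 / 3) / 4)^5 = 243 / 416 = 0.58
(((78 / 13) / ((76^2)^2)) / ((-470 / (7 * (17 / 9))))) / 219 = -119 / 5150953163520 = -0.00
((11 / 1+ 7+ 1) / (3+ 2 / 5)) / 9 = 95 / 153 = 0.62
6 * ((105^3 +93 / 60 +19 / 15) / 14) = 69457669 / 140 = 496126.21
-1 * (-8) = 8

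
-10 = -10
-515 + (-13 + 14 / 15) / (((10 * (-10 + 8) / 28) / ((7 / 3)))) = -107006 / 225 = -475.58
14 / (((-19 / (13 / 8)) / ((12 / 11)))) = -273 / 209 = -1.31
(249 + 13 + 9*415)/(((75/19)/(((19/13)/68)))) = 1442917/66300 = 21.76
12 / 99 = 4 / 33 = 0.12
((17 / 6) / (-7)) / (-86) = 0.00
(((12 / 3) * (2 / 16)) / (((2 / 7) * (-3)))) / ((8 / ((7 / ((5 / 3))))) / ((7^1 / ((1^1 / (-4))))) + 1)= -343 / 548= -0.63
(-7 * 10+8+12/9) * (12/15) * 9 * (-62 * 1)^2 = -8395296/5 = -1679059.20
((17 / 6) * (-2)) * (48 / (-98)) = 136 / 49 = 2.78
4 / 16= 1 / 4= 0.25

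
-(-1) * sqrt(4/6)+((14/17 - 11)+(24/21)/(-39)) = -47365/4641+sqrt(6)/3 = -9.39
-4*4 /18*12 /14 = -16 /21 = -0.76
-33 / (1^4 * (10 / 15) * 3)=-33 / 2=-16.50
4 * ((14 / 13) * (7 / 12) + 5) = 22.51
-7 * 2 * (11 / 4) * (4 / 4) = -77 / 2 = -38.50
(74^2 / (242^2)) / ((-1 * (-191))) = 1369 / 2796431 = 0.00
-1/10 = -0.10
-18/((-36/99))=99/2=49.50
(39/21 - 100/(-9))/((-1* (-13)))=817/819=1.00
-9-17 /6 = -71 /6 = -11.83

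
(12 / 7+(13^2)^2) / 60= 199939 / 420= 476.05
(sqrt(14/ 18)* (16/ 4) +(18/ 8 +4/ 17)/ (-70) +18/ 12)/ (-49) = -0.10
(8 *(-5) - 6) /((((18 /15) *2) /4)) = -230 /3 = -76.67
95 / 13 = 7.31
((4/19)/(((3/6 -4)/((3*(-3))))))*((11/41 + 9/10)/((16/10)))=4311/10906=0.40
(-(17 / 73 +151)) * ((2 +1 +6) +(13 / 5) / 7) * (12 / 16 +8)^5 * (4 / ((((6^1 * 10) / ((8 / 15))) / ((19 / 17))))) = -10754679250 / 3723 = -2888713.20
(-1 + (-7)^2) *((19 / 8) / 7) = 114 / 7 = 16.29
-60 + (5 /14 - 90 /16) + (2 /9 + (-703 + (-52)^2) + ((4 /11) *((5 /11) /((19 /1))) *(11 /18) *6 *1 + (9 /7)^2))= 1428722231 /737352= 1937.64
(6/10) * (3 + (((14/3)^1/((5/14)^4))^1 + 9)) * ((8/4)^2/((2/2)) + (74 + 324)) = 225250248/3125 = 72080.08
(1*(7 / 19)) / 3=7 / 57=0.12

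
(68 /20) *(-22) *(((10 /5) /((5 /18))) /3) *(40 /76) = -8976 /95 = -94.48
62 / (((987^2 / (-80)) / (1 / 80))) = -0.00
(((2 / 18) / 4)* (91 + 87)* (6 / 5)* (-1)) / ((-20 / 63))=1869 / 100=18.69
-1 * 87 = -87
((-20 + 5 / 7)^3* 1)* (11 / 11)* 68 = -167305500 / 343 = -487771.14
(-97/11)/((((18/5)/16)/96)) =-124160/33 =-3762.42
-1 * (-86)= 86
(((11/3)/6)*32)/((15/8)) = 1408/135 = 10.43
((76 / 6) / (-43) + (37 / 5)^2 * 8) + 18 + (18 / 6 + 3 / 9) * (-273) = -1464842 / 3225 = -454.21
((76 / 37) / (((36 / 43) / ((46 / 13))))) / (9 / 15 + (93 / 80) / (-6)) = 21.37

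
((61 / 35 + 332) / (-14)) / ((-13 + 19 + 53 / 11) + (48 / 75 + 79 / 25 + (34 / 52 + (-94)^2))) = -1670383 / 620208631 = -0.00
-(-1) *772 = 772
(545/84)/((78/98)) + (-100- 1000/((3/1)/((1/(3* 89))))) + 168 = 1039957/13884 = 74.90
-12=-12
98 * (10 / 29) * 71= 69580 / 29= 2399.31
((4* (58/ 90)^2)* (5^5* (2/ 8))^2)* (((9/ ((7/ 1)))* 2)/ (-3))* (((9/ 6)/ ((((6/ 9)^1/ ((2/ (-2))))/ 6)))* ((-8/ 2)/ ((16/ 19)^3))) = -2253288671875/ 28672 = -78588472.09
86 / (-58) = -43 / 29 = -1.48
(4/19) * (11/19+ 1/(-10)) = 0.10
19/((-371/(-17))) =323/371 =0.87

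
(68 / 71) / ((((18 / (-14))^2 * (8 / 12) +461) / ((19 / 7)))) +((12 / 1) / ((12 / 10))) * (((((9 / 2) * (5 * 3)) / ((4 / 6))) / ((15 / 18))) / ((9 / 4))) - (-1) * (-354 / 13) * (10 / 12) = 10811583997 / 20899489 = 517.31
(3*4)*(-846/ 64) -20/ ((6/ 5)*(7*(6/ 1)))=-80147/ 504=-159.02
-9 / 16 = -0.56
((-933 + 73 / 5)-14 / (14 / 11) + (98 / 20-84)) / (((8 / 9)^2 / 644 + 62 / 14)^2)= -343026512577 / 6674514722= -51.39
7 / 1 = 7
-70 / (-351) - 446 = -156476 / 351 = -445.80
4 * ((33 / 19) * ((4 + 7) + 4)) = 104.21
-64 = -64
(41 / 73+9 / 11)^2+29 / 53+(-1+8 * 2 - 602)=-19976887146 / 34174877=-584.55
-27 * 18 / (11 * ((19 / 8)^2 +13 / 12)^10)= -33086326895807437643710464 / 141466988273349665206543917251411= -0.00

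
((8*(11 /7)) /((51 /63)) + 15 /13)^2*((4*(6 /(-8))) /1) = -40781907 /48841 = -834.99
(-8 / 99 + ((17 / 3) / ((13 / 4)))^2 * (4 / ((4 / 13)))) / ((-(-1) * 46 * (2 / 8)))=11280 / 3289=3.43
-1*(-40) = 40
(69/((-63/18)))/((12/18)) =-207/7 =-29.57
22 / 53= 0.42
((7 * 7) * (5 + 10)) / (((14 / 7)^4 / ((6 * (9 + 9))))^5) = 10546446645 / 1024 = 10299264.30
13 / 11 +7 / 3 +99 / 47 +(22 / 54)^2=2181274 / 376893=5.79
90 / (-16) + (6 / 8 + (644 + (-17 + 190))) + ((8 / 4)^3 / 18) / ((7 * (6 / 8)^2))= 3684311 / 4536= 812.24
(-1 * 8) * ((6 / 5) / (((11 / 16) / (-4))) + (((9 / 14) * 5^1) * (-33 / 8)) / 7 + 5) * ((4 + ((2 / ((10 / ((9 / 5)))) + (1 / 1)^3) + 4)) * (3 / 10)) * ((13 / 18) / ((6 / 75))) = 84735417 / 107800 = 786.04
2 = 2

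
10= 10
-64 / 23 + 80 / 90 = -392 / 207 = -1.89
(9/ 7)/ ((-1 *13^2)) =-9/ 1183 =-0.01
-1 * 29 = -29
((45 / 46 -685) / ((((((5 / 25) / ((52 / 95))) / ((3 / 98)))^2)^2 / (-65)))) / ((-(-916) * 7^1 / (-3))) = -4055577745050 / 3956963482114307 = -0.00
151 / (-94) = -151 / 94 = -1.61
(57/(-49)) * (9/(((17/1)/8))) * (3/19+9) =-37584/833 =-45.12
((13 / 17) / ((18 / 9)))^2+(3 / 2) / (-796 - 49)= 141071 / 976820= 0.14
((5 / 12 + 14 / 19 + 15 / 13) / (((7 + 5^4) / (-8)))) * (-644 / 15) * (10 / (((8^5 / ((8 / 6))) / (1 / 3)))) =1101079 / 6473945088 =0.00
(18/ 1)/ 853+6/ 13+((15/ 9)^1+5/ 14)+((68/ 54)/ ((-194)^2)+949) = 18763308019891/ 19719579789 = 951.51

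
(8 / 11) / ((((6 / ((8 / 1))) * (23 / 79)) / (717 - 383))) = 844352 / 759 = 1112.45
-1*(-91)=91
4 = 4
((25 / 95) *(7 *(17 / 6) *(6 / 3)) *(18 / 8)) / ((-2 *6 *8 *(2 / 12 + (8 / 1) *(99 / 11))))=-0.00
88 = 88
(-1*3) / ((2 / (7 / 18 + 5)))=-97 / 12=-8.08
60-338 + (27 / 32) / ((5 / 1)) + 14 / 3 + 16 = -123439 / 480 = -257.16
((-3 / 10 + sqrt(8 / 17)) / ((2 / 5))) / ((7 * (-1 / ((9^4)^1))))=19683 / 28 - 32805 * sqrt(34) / 119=-904.47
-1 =-1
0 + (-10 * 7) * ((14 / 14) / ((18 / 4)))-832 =-7628 / 9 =-847.56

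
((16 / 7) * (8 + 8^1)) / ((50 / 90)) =2304 / 35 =65.83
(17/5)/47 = 17/235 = 0.07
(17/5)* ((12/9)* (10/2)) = 68/3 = 22.67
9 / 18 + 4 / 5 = 13 / 10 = 1.30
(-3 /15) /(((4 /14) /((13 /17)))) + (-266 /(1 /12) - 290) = -592031 /170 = -3482.54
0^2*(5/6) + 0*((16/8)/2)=0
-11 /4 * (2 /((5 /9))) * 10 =-99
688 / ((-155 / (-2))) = 8.88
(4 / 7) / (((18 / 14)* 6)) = 2 / 27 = 0.07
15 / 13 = 1.15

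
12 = 12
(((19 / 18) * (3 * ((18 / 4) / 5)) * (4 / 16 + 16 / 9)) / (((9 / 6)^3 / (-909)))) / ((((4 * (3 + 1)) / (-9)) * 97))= 140087 / 15520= 9.03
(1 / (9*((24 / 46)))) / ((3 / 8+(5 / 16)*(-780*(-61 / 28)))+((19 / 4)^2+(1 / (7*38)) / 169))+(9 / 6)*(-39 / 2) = -157334526973 / 5379028884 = -29.25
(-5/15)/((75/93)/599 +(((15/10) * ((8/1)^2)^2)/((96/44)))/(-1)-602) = 18569/190406451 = 0.00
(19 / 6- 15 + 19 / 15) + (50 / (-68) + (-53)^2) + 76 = 732793 / 255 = 2873.70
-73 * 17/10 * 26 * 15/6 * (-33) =532389/2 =266194.50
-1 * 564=-564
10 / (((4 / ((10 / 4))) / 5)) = 125 / 4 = 31.25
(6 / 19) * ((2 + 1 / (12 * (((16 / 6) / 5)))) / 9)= 23 / 304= 0.08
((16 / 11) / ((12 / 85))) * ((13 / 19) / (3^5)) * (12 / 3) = 17680 / 152361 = 0.12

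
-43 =-43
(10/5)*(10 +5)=30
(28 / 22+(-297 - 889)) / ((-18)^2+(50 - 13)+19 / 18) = -3.27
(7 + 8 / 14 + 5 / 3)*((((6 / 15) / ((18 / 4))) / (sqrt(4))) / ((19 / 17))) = 6596 / 17955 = 0.37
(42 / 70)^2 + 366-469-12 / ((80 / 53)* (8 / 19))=-97217 / 800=-121.52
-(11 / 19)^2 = -121 / 361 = -0.34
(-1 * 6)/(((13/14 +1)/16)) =-448/9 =-49.78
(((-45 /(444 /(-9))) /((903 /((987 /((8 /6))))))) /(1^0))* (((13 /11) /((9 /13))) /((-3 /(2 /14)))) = -119145 /1960112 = -0.06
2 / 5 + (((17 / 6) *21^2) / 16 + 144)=35599 / 160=222.49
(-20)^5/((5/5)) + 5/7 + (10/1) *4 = -22399715/7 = -3199959.29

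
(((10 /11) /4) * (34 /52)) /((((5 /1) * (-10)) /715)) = -17 /8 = -2.12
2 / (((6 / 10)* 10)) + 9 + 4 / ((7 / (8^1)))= 292 / 21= 13.90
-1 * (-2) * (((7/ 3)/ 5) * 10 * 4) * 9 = 336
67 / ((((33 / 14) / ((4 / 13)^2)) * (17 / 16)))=240128 / 94809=2.53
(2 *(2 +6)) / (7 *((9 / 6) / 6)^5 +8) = 16384 / 8199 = 2.00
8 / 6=4 / 3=1.33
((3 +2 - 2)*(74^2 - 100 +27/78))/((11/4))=838710/143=5865.10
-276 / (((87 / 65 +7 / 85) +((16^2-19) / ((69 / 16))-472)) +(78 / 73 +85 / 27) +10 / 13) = 2765131668 / 4114002887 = 0.67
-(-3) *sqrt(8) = 6 *sqrt(2) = 8.49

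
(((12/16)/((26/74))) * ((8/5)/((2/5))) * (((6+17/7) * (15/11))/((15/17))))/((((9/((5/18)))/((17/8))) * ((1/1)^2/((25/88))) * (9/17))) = 1340634875/342486144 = 3.91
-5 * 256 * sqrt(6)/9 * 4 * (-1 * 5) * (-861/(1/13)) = -95513600 * sqrt(6)/3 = -77986527.83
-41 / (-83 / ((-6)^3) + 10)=-8856 / 2243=-3.95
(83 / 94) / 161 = 83 / 15134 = 0.01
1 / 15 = 0.07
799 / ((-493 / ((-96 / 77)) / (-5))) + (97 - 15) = 160546 / 2233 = 71.90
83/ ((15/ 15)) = 83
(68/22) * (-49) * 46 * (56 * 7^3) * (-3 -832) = 1229140280480/11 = 111740025498.18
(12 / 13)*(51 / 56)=153 / 182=0.84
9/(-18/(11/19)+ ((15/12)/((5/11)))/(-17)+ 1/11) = -612/2119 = -0.29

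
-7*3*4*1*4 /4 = -84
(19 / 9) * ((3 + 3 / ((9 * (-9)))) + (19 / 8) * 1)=11.27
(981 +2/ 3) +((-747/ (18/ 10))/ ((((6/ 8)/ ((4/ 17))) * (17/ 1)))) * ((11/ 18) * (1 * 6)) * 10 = 1822915/ 2601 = 700.85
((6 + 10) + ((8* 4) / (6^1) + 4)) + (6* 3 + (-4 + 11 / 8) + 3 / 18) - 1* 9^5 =-59008.12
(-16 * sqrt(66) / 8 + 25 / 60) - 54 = -643 / 12 - 2 * sqrt(66) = -69.83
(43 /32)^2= 1849 /1024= 1.81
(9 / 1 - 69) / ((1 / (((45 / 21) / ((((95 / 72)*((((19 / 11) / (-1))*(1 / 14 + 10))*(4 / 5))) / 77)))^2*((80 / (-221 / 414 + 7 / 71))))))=298139193918720000 / 334803380507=890490.39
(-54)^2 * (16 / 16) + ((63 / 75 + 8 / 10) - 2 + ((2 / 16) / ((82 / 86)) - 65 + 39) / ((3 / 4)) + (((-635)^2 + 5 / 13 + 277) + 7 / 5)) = 32490475373 / 79950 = 406384.93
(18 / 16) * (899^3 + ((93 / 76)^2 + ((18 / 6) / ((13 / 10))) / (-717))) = 117351872400555459 / 143568256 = 817394288.06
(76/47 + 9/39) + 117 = 72616/611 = 118.85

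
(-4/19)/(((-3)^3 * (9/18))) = 8/513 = 0.02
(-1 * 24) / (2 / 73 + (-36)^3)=876 / 1702943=0.00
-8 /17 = -0.47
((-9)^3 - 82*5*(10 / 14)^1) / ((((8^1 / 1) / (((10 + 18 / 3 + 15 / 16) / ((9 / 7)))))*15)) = -1938463 / 17280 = -112.18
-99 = -99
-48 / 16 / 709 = -3 / 709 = -0.00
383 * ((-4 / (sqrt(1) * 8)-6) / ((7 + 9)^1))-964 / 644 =-809331 / 5152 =-157.09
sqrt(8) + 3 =2 * sqrt(2) + 3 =5.83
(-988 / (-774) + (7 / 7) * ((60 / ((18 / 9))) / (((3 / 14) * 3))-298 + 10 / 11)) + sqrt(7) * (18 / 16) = -1060622 / 4257 + 9 * sqrt(7) / 8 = -246.17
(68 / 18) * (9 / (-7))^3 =-2754 / 343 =-8.03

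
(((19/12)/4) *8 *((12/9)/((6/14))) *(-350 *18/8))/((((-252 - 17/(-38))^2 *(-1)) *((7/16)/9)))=230462400/91374481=2.52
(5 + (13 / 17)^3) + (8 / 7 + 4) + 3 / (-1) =261029 / 34391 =7.59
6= 6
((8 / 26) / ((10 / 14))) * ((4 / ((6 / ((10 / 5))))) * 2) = 224 / 195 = 1.15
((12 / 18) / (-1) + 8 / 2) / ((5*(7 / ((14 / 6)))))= 2 / 9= 0.22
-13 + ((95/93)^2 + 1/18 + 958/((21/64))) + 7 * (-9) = 38272837/13454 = 2844.72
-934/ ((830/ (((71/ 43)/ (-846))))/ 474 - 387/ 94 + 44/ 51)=25114835964/ 24212304269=1.04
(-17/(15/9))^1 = -51/5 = -10.20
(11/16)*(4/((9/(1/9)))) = 11/324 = 0.03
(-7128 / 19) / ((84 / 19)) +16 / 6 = -1726 / 21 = -82.19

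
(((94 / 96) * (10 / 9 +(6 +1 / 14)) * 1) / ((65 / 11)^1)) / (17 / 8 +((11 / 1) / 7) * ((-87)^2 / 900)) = 2339425 / 30153708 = 0.08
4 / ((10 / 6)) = 12 / 5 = 2.40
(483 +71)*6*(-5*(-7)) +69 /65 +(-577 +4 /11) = 82771564 /715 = 115764.43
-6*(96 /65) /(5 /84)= -48384 /325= -148.87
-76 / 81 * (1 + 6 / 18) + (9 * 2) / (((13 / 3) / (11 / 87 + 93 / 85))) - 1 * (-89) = 722775259 / 7786935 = 92.82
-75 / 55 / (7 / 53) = -795 / 77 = -10.32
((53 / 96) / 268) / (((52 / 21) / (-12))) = -0.01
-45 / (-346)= 45 / 346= 0.13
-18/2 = -9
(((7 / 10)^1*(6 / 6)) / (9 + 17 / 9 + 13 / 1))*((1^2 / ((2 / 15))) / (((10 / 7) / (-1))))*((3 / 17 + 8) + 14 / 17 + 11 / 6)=-5733 / 3440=-1.67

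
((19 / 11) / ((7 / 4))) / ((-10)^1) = -38 / 385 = -0.10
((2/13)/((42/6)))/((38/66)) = 66/1729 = 0.04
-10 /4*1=-2.50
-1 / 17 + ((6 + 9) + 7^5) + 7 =286092 / 17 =16828.94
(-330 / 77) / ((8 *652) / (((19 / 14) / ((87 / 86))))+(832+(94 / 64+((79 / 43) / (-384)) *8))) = -2352960 / 2592210901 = -0.00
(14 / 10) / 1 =7 / 5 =1.40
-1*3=-3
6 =6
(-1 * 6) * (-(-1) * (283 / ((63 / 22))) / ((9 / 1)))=-12452 / 189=-65.88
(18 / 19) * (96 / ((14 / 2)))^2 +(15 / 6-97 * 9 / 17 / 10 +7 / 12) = 167257177 / 949620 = 176.13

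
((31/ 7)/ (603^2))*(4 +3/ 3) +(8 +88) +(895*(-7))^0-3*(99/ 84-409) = 13443716177/ 10181052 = 1320.46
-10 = -10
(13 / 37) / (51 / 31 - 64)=-403 / 71521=-0.01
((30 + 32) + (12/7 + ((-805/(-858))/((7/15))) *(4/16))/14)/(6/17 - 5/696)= 10306702863/57331274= 179.77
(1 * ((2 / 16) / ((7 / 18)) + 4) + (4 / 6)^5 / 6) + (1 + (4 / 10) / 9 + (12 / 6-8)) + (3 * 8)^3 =1410814961 / 102060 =13823.39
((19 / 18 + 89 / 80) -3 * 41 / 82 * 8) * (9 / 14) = -7079 / 1120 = -6.32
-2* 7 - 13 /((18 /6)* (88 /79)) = -4723 /264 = -17.89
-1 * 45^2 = -2025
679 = 679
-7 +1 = -6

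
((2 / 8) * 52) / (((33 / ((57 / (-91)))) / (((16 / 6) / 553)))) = -152 / 127743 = -0.00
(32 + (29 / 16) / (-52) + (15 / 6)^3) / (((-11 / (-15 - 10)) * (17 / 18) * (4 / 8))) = 8908875 / 38896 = 229.04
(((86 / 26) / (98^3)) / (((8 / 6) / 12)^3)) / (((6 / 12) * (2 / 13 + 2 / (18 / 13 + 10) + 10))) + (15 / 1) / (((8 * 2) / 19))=333196540917 / 18705249808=17.81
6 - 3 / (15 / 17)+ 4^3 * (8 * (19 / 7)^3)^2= 963501172317 / 588245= 1637924.97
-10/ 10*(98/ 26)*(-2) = 98/ 13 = 7.54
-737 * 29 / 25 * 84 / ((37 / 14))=-25134648 / 925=-27172.59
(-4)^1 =-4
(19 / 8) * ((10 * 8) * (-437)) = -83030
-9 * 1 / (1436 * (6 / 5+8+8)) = -45 / 123496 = -0.00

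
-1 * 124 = -124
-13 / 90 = -0.14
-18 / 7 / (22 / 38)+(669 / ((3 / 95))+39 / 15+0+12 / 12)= 8155901 / 385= 21184.16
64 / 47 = 1.36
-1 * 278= -278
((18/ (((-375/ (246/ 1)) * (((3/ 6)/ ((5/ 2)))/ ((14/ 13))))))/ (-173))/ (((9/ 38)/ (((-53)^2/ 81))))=245079632/ 4554225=53.81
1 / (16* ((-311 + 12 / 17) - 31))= -0.00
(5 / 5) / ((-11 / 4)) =-0.36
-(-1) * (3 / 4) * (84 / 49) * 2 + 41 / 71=1565 / 497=3.15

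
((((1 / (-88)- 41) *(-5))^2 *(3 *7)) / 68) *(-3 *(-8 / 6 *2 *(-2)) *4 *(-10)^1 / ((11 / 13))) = 444474064125 / 45254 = 9821763.03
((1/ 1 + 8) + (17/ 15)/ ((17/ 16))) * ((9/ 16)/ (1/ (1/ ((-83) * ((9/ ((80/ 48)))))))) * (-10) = 755/ 5976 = 0.13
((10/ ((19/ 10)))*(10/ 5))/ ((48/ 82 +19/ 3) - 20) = -24600/ 30571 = -0.80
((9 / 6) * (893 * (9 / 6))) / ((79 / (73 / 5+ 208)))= 8945181 / 1580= 5661.51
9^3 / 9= 81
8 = 8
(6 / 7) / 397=6 / 2779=0.00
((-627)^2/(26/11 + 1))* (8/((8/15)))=64866285/37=1753142.84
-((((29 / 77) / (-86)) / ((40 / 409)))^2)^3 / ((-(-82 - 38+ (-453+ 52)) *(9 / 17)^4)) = -0.00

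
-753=-753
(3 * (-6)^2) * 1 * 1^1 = 108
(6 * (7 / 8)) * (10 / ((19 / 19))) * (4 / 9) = 70 / 3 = 23.33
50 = 50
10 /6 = 5 /3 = 1.67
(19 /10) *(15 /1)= 28.50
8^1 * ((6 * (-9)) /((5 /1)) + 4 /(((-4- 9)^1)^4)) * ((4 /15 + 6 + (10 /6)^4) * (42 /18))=-489098269072 /173508075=-2818.88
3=3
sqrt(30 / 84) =sqrt(70) / 14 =0.60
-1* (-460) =460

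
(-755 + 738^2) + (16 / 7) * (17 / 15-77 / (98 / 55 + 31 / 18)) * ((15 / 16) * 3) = 13204003156 / 24283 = 543755.02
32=32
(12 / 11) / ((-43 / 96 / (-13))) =14976 / 473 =31.66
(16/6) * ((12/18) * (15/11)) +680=22520/33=682.42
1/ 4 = 0.25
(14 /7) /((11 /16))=32 /11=2.91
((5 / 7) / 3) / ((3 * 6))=5 / 378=0.01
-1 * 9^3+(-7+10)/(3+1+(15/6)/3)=-21123/29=-728.38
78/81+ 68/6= 332/27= 12.30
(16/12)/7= 0.19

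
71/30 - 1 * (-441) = 13301/30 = 443.37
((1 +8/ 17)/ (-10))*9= -1.32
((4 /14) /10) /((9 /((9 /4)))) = 1 /140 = 0.01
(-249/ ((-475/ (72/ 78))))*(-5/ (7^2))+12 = 723192/ 60515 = 11.95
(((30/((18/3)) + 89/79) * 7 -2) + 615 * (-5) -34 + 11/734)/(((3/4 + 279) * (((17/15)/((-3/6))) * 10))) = 10465105/21628778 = 0.48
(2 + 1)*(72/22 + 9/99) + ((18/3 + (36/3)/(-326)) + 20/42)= 622415/37653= 16.53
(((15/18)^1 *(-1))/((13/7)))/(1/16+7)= -280/4407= -0.06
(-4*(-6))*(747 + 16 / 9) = 53912 / 3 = 17970.67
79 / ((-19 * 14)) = -79 / 266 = -0.30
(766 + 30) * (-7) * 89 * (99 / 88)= -557896.50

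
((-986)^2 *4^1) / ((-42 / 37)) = -71942504 / 21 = -3425833.52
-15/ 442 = -0.03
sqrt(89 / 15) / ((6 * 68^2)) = sqrt(1335) / 416160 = 0.00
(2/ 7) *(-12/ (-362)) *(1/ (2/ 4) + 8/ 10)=24/ 905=0.03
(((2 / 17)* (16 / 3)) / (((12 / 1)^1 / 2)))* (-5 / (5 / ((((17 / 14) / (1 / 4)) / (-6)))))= 16 / 189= 0.08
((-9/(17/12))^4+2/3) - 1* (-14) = 411821612/250563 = 1643.59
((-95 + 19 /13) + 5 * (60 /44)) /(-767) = 12401 /109681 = 0.11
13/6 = 2.17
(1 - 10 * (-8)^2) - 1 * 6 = -645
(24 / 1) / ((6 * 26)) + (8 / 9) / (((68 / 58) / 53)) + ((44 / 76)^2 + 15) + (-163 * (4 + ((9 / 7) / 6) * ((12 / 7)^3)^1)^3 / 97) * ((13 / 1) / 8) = -291343328790231208994 / 964029223941742413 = -302.21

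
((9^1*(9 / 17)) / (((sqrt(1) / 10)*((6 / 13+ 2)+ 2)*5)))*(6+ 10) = 16848 / 493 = 34.17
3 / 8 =0.38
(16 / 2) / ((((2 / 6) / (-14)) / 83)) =-27888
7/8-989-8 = -7969/8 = -996.12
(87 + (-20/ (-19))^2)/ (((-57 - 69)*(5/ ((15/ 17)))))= -1871/ 15162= -0.12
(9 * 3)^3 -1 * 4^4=19427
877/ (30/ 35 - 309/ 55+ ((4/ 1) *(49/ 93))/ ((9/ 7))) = -282608865/ 1006001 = -280.92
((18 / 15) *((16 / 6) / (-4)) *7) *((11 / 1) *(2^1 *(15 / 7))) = -264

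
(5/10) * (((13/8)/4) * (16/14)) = 13/56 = 0.23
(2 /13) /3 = 2 /39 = 0.05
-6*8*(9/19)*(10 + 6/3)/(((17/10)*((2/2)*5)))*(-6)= 192.59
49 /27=1.81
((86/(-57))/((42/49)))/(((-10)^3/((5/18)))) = 301/615600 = 0.00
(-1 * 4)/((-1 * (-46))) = -2/23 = -0.09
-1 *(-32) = 32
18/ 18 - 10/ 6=-2/ 3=-0.67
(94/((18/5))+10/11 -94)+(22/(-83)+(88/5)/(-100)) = -67.42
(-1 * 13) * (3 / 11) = -39 / 11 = -3.55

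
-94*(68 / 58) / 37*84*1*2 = -536928 / 1073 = -500.40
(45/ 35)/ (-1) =-9/ 7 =-1.29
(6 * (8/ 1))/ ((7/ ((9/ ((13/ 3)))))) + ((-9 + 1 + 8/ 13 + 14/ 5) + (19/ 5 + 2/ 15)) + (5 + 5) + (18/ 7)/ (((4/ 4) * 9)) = 2507/ 105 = 23.88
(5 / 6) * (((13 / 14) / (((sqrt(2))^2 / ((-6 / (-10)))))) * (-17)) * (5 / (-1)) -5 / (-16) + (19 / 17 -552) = -1010715 / 1904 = -530.84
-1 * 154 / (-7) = 22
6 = 6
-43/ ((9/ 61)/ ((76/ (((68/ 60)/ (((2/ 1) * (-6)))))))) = 3986960/ 17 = 234527.06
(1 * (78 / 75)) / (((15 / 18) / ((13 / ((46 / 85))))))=17238 / 575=29.98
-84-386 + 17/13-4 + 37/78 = -36833/78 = -472.22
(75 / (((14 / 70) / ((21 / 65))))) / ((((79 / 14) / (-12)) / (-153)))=40483800 / 1027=39419.47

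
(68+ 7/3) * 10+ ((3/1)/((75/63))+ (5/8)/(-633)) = 29786969/42200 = 705.85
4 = 4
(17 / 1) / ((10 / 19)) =323 / 10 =32.30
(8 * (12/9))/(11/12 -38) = -0.29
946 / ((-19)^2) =946 / 361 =2.62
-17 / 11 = -1.55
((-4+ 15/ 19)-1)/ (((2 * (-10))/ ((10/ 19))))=40/ 361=0.11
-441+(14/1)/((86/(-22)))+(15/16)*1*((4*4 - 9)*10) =-130361/344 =-378.96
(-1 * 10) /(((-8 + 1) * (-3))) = -10 /21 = -0.48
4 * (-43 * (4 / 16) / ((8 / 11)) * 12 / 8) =-1419 / 16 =-88.69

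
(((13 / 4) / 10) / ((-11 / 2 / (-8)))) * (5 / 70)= 13 / 385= 0.03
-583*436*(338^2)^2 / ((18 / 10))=-16587916840763840 / 9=-1843101871195982.22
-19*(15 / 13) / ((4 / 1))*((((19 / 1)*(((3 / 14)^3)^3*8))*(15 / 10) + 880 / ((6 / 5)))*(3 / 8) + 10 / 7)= -3255444037881405 / 2148748865536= -1515.04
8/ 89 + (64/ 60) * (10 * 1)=2872/ 267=10.76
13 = 13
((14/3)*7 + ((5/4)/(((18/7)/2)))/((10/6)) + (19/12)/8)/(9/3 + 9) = 3211/1152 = 2.79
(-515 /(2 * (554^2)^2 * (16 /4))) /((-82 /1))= 515 /61793514772736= 0.00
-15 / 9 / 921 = -5 / 2763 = -0.00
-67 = -67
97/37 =2.62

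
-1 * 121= -121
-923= -923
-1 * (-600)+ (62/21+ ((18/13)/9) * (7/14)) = 164627/273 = 603.03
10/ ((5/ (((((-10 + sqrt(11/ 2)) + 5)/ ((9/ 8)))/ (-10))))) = 8/ 9 - 4 * sqrt(22)/ 45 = 0.47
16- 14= 2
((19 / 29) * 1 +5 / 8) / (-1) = -297 / 232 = -1.28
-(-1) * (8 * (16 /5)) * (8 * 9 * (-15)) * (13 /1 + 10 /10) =-387072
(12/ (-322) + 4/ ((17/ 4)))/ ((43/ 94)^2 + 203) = 21860264/ 4914439509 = 0.00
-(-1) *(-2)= -2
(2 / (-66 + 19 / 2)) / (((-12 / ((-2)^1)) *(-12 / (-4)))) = -2 / 1017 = -0.00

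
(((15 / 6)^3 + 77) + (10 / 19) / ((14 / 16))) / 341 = 99193 / 362824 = 0.27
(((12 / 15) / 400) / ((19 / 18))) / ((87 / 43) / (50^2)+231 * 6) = 1290 / 943635551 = 0.00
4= 4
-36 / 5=-7.20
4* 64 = 256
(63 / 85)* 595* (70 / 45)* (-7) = -4802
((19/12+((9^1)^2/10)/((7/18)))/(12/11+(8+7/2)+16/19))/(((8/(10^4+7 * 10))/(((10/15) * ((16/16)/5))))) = 280.02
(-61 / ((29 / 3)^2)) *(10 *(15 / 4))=-41175 / 1682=-24.48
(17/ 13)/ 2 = 17/ 26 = 0.65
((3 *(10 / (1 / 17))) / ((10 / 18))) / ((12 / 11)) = 1683 / 2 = 841.50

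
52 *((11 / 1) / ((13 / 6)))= 264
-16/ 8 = -2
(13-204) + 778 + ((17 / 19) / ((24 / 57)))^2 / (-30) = 1126751 / 1920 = 586.85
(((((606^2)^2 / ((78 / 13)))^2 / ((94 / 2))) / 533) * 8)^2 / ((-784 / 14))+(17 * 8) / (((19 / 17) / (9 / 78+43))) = -2041958785472578405803422232963864919667932 / 4392868207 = -464834975522082264418688100000000.00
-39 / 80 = -0.49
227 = 227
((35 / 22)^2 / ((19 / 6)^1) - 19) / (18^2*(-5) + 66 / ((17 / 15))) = 0.01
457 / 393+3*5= 6352 / 393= 16.16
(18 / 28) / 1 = 9 / 14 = 0.64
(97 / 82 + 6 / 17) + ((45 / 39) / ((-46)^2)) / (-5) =29445223 / 19173076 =1.54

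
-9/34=-0.26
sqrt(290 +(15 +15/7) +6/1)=4*sqrt(959)/7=17.70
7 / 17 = 0.41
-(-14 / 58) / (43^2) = 7 / 53621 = 0.00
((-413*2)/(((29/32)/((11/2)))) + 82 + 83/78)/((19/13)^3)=-1884592853/1193466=-1579.09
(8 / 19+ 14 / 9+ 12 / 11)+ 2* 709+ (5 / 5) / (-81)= 24057043 / 16929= 1421.06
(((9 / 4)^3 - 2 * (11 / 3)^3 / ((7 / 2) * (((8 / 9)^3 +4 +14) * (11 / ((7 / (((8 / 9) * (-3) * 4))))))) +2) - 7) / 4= 2827357 / 1745152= 1.62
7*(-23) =-161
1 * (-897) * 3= -2691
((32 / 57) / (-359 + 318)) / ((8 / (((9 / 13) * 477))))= -5724 / 10127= -0.57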